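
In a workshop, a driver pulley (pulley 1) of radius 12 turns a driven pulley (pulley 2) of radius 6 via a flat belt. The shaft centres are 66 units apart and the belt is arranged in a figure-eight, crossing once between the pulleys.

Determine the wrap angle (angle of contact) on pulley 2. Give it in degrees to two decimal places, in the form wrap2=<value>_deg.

wrap2=211.65_deg

crossed belt: β = asin((r1+r2)/C) = asin(18/66) = 15.8266°
wrap1 = wrap2 = π + 2β = 211.6532°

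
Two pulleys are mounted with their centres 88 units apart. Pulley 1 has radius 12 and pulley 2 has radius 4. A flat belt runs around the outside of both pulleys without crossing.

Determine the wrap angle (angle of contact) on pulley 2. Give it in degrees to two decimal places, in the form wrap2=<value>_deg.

wrap2=169.57_deg

open belt: β = asin((r2−r1)/C) = asin(-8/88) = -5.2159°
wrap1 = π − 2β = 190.4318°
wrap2 = π + 2β = 169.5682°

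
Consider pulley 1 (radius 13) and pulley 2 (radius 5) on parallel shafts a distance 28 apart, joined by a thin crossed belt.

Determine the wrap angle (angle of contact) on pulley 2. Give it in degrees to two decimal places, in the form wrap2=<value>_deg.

crossed belt: β = asin((r1+r2)/C) = asin(18/28) = 40.0052°
wrap1 = wrap2 = π + 2β = 260.0104°

wrap2=260.01_deg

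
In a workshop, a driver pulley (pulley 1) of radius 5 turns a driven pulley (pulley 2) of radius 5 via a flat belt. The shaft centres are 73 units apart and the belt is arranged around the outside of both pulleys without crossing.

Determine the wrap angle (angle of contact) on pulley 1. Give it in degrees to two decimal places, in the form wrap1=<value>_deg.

wrap1=180.00_deg

open belt: β = asin((r2−r1)/C) = asin(0/73) = 0.0000°
wrap1 = π − 2β = 180.0000°
wrap2 = π + 2β = 180.0000°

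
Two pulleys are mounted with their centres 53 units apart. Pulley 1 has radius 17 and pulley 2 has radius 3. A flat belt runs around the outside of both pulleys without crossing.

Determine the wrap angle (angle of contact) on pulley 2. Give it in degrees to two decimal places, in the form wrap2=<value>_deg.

open belt: β = asin((r2−r1)/C) = asin(-14/53) = -15.3165°
wrap1 = π − 2β = 210.6330°
wrap2 = π + 2β = 149.3670°

wrap2=149.37_deg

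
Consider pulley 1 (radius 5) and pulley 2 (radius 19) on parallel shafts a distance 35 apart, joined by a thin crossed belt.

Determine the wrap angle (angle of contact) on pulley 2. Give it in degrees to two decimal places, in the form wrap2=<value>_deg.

crossed belt: β = asin((r1+r2)/C) = asin(24/35) = 43.2918°
wrap1 = wrap2 = π + 2β = 266.5836°

wrap2=266.58_deg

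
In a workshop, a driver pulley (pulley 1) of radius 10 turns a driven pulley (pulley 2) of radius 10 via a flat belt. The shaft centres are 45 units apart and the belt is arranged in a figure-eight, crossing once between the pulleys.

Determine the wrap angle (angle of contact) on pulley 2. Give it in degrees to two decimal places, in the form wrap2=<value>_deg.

crossed belt: β = asin((r1+r2)/C) = asin(20/45) = 26.3878°
wrap1 = wrap2 = π + 2β = 232.7756°

wrap2=232.78_deg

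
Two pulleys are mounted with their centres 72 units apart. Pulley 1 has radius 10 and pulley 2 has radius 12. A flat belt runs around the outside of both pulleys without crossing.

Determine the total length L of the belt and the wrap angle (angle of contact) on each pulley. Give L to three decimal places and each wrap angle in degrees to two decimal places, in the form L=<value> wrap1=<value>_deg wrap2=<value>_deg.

L=213.171 wrap1=176.82_deg wrap2=183.18_deg

open belt: β = asin((r2−r1)/C) = asin(2/72) = 1.5918°
wrap1 = π − 2β = 176.8165°
wrap2 = π + 2β = 183.1835°
tangent length = C·cosβ = 71.9722
L = r1·wrap1 + r2·wrap2 + 2·C·cosβ = 10·3.0860 + 12·3.1972 + 2·71.9722 = 213.1706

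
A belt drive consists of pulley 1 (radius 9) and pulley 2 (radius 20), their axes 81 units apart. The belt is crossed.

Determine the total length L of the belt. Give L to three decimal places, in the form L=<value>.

crossed belt: β = asin((r1+r2)/C) = asin(29/81) = 20.9789°
wrap1 = wrap2 = π + 2β = 221.9579°
tangent length = C·cosβ = 75.6307
L = (r1+r2)·wrap + 2·C·cosβ = 29·3.8739 + 2·75.6307 = 263.6043

L=263.604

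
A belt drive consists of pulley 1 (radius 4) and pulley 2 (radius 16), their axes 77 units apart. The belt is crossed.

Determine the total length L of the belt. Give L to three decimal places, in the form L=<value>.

crossed belt: β = asin((r1+r2)/C) = asin(20/77) = 15.0547°
wrap1 = wrap2 = π + 2β = 210.1093°
tangent length = C·cosβ = 74.3572
L = (r1+r2)·wrap + 2·C·cosβ = 20·3.6671 + 2·74.3572 = 222.0565

L=222.056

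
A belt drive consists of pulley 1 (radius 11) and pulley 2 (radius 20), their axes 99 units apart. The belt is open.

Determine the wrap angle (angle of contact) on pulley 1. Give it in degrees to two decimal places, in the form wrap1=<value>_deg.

wrap1=169.57_deg

open belt: β = asin((r2−r1)/C) = asin(9/99) = 5.2159°
wrap1 = π − 2β = 169.5682°
wrap2 = π + 2β = 190.4318°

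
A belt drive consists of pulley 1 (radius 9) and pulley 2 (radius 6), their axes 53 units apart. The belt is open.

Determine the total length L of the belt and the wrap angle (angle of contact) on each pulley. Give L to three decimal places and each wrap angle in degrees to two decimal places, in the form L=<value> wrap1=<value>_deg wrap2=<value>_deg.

L=153.294 wrap1=186.49_deg wrap2=173.51_deg

open belt: β = asin((r2−r1)/C) = asin(-3/53) = -3.2449°
wrap1 = π − 2β = 186.4898°
wrap2 = π + 2β = 173.5102°
tangent length = C·cosβ = 52.9150
L = r1·wrap1 + r2·wrap2 + 2·C·cosβ = 9·3.2549 + 6·3.0283 + 2·52.9150 = 153.2937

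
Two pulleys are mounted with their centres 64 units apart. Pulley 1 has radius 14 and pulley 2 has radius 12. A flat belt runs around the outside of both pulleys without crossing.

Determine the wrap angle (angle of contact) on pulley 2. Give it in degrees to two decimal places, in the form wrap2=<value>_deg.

open belt: β = asin((r2−r1)/C) = asin(-2/64) = -1.7908°
wrap1 = π − 2β = 183.5816°
wrap2 = π + 2β = 176.4184°

wrap2=176.42_deg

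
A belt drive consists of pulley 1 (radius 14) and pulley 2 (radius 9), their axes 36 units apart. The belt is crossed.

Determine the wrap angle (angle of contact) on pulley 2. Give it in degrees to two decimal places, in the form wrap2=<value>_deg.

crossed belt: β = asin((r1+r2)/C) = asin(23/36) = 39.7090°
wrap1 = wrap2 = π + 2β = 259.4180°

wrap2=259.42_deg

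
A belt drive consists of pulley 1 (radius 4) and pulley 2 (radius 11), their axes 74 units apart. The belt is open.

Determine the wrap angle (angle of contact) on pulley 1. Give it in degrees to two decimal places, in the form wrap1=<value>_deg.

wrap1=169.14_deg

open belt: β = asin((r2−r1)/C) = asin(7/74) = 5.4280°
wrap1 = π − 2β = 169.1440°
wrap2 = π + 2β = 190.8560°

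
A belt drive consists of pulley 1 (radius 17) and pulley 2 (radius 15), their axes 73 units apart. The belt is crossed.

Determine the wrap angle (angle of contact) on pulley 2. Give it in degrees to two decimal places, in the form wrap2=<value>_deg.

crossed belt: β = asin((r1+r2)/C) = asin(32/73) = 25.9990°
wrap1 = wrap2 = π + 2β = 231.9981°

wrap2=232.00_deg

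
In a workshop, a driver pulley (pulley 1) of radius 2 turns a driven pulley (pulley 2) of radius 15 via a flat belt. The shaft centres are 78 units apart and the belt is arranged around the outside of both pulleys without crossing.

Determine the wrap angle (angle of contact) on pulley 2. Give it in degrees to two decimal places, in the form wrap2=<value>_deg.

wrap2=199.19_deg

open belt: β = asin((r2−r1)/C) = asin(13/78) = 9.5941°
wrap1 = π − 2β = 160.8119°
wrap2 = π + 2β = 199.1881°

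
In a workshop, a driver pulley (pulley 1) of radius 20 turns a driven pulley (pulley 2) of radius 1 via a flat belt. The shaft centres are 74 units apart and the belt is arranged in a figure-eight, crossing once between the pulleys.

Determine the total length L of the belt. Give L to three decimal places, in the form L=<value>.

crossed belt: β = asin((r1+r2)/C) = asin(21/74) = 16.4862°
wrap1 = wrap2 = π + 2β = 212.9723°
tangent length = C·cosβ = 70.9577
L = (r1+r2)·wrap + 2·C·cosβ = 21·3.7171 + 2·70.9577 = 219.9739

L=219.974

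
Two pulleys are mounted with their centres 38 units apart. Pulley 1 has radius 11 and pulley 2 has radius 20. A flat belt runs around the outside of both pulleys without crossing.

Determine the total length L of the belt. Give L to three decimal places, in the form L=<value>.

L=175.531

open belt: β = asin((r2−r1)/C) = asin(9/38) = 13.7002°
wrap1 = π − 2β = 152.5995°
wrap2 = π + 2β = 207.4005°
tangent length = C·cosβ = 36.9188
L = r1·wrap1 + r2·wrap2 + 2·C·cosβ = 11·2.6634 + 20·3.6198 + 2·36.9188 = 175.5311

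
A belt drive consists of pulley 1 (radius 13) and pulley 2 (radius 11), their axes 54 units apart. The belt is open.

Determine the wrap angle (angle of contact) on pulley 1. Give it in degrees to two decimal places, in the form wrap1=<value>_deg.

open belt: β = asin((r2−r1)/C) = asin(-2/54) = -2.1226°
wrap1 = π − 2β = 184.2451°
wrap2 = π + 2β = 175.7549°

wrap1=184.25_deg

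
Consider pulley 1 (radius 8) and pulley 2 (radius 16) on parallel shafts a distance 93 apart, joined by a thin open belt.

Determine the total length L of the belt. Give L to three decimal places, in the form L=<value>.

open belt: β = asin((r2−r1)/C) = asin(8/93) = 4.9348°
wrap1 = π − 2β = 170.1305°
wrap2 = π + 2β = 189.8695°
tangent length = C·cosβ = 92.6553
L = r1·wrap1 + r2·wrap2 + 2·C·cosβ = 8·2.9693 + 16·3.3138 + 2·92.6553 = 262.0868

L=262.087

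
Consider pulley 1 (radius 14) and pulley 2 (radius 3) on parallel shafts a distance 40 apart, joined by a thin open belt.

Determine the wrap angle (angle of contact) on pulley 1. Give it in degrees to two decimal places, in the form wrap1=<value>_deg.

wrap1=211.92_deg

open belt: β = asin((r2−r1)/C) = asin(-11/40) = -15.9620°
wrap1 = π − 2β = 211.9240°
wrap2 = π + 2β = 148.0760°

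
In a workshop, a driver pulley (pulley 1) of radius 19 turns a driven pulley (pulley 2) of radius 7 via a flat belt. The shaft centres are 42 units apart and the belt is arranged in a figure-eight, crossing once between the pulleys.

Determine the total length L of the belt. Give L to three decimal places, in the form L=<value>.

L=182.363

crossed belt: β = asin((r1+r2)/C) = asin(26/42) = 38.2466°
wrap1 = wrap2 = π + 2β = 256.4932°
tangent length = C·cosβ = 32.9848
L = (r1+r2)·wrap + 2·C·cosβ = 26·4.4767 + 2·32.9848 = 182.3626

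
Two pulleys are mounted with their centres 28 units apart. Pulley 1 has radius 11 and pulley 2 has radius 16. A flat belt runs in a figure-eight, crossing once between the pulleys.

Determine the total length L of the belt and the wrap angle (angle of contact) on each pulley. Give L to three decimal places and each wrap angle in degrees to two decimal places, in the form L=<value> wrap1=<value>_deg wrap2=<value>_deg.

L=170.003 wrap1=329.28_deg wrap2=329.28_deg

crossed belt: β = asin((r1+r2)/C) = asin(27/28) = 74.6411°
wrap1 = wrap2 = π + 2β = 329.2822°
tangent length = C·cosβ = 7.4162
L = (r1+r2)·wrap + 2·C·cosβ = 27·5.7471 + 2·7.4162 = 170.0030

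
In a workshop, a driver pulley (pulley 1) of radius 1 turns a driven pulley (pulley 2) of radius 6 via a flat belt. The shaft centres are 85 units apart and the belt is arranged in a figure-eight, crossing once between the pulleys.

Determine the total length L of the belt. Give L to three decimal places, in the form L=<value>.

crossed belt: β = asin((r1+r2)/C) = asin(7/85) = 4.7238°
wrap1 = wrap2 = π + 2β = 189.4477°
tangent length = C·cosβ = 84.7113
L = (r1+r2)·wrap + 2·C·cosβ = 7·3.3065 + 2·84.7113 = 192.5679

L=192.568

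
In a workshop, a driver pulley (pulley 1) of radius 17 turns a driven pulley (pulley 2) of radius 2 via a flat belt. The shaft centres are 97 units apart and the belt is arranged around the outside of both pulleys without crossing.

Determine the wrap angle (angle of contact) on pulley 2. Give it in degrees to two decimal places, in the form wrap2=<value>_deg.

open belt: β = asin((r2−r1)/C) = asin(-15/97) = -8.8959°
wrap1 = π − 2β = 197.7917°
wrap2 = π + 2β = 162.2083°

wrap2=162.21_deg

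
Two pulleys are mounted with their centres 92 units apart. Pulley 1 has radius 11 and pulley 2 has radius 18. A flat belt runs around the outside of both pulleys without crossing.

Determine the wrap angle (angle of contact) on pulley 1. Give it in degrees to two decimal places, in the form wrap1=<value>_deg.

wrap1=171.27_deg

open belt: β = asin((r2−r1)/C) = asin(7/92) = 4.3637°
wrap1 = π − 2β = 171.2726°
wrap2 = π + 2β = 188.7274°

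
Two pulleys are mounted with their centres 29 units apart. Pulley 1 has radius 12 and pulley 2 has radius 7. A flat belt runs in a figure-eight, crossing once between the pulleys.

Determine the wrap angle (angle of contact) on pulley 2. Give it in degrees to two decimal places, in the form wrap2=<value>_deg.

crossed belt: β = asin((r1+r2)/C) = asin(19/29) = 40.9327°
wrap1 = wrap2 = π + 2β = 261.8654°

wrap2=261.87_deg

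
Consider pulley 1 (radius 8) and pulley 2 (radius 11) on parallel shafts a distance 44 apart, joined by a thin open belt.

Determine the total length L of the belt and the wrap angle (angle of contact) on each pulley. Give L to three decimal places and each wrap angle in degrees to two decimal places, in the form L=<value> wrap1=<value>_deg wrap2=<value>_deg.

open belt: β = asin((r2−r1)/C) = asin(3/44) = 3.9096°
wrap1 = π − 2β = 172.1809°
wrap2 = π + 2β = 187.8191°
tangent length = C·cosβ = 43.8976
L = r1·wrap1 + r2·wrap2 + 2·C·cosβ = 8·3.0051 + 11·3.2781 + 2·43.8976 = 147.8949

L=147.895 wrap1=172.18_deg wrap2=187.82_deg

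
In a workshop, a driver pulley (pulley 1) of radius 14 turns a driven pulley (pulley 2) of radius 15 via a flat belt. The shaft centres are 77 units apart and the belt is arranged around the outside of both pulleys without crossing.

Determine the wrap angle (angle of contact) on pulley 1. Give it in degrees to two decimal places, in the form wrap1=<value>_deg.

wrap1=178.51_deg

open belt: β = asin((r2−r1)/C) = asin(1/77) = 0.7441°
wrap1 = π − 2β = 178.5118°
wrap2 = π + 2β = 181.4882°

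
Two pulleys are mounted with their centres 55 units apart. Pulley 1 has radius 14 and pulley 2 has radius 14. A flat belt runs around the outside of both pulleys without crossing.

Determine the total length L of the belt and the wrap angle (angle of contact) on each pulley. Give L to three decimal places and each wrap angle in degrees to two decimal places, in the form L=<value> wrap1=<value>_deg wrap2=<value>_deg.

L=197.965 wrap1=180.00_deg wrap2=180.00_deg

open belt: β = asin((r2−r1)/C) = asin(0/55) = 0.0000°
wrap1 = π − 2β = 180.0000°
wrap2 = π + 2β = 180.0000°
tangent length = C·cosβ = 55.0000
L = r1·wrap1 + r2·wrap2 + 2·C·cosβ = 14·3.1416 + 14·3.1416 + 2·55.0000 = 197.9646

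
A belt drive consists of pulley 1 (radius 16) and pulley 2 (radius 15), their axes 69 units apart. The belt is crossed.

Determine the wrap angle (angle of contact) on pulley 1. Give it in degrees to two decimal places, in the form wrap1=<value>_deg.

wrap1=233.39_deg

crossed belt: β = asin((r1+r2)/C) = asin(31/69) = 26.6972°
wrap1 = wrap2 = π + 2β = 233.3944°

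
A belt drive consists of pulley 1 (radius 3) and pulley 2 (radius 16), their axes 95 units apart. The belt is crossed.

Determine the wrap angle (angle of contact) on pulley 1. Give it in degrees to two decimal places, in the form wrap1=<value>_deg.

wrap1=203.07_deg

crossed belt: β = asin((r1+r2)/C) = asin(19/95) = 11.5370°
wrap1 = wrap2 = π + 2β = 203.0739°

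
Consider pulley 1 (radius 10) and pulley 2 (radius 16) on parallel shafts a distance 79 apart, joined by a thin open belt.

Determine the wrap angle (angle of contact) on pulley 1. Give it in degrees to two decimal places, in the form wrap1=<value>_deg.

open belt: β = asin((r2−r1)/C) = asin(6/79) = 4.3558°
wrap1 = π − 2β = 171.2885°
wrap2 = π + 2β = 188.7115°

wrap1=171.29_deg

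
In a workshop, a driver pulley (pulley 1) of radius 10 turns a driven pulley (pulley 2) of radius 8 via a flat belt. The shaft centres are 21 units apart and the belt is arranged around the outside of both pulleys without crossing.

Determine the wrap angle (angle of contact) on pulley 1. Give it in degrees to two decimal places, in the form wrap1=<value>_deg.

wrap1=190.93_deg

open belt: β = asin((r2−r1)/C) = asin(-2/21) = -5.4650°
wrap1 = π − 2β = 190.9300°
wrap2 = π + 2β = 169.0700°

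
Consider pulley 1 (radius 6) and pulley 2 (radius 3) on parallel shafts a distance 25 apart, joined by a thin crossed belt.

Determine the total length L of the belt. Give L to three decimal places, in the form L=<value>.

L=81.551

crossed belt: β = asin((r1+r2)/C) = asin(9/25) = 21.1002°
wrap1 = wrap2 = π + 2β = 222.2004°
tangent length = C·cosβ = 23.3238
L = (r1+r2)·wrap + 2·C·cosβ = 9·3.8781 + 2·23.3238 = 81.5508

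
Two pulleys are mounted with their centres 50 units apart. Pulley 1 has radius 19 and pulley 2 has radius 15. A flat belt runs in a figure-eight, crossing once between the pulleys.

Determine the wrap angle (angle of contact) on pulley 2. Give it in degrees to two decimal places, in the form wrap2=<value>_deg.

crossed belt: β = asin((r1+r2)/C) = asin(34/50) = 42.8436°
wrap1 = wrap2 = π + 2β = 265.6873°

wrap2=265.69_deg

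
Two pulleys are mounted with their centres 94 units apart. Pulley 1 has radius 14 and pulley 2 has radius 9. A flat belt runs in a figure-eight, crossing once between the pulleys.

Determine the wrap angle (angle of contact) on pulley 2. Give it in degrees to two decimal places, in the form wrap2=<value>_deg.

wrap2=208.33_deg

crossed belt: β = asin((r1+r2)/C) = asin(23/94) = 14.1630°
wrap1 = wrap2 = π + 2β = 208.3259°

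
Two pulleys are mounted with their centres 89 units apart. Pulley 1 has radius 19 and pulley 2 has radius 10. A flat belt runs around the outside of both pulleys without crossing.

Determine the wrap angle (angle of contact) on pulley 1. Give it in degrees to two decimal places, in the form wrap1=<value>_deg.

open belt: β = asin((r2−r1)/C) = asin(-9/89) = -5.8039°
wrap1 = π − 2β = 191.6078°
wrap2 = π + 2β = 168.3922°

wrap1=191.61_deg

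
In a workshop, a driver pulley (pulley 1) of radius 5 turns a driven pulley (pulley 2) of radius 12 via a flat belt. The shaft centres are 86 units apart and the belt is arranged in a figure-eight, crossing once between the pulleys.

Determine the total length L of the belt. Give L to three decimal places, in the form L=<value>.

L=228.779

crossed belt: β = asin((r1+r2)/C) = asin(17/86) = 11.4010°
wrap1 = wrap2 = π + 2β = 202.8020°
tangent length = C·cosβ = 84.3030
L = (r1+r2)·wrap + 2·C·cosβ = 17·3.5396 + 2·84.3030 = 228.7786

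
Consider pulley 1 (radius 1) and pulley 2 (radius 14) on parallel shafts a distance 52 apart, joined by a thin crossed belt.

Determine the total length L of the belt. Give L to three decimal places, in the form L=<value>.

L=155.482

crossed belt: β = asin((r1+r2)/C) = asin(15/52) = 16.7659°
wrap1 = wrap2 = π + 2β = 213.5317°
tangent length = C·cosβ = 49.7896
L = (r1+r2)·wrap + 2·C·cosβ = 15·3.7268 + 2·49.7896 = 155.4816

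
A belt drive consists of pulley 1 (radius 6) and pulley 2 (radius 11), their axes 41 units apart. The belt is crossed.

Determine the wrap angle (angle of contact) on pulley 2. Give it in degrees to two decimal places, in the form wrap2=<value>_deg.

wrap2=228.99_deg

crossed belt: β = asin((r1+r2)/C) = asin(17/41) = 24.4963°
wrap1 = wrap2 = π + 2β = 228.9926°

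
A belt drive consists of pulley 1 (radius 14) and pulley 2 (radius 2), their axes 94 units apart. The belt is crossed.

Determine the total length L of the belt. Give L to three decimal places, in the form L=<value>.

crossed belt: β = asin((r1+r2)/C) = asin(16/94) = 9.8002°
wrap1 = wrap2 = π + 2β = 199.6004°
tangent length = C·cosβ = 92.6283
L = (r1+r2)·wrap + 2·C·cosβ = 16·3.4837 + 2·92.6283 = 240.9955

L=240.996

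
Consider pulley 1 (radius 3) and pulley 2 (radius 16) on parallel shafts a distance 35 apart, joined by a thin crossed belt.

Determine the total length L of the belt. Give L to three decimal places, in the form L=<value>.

crossed belt: β = asin((r1+r2)/C) = asin(19/35) = 32.8783°
wrap1 = wrap2 = π + 2β = 245.7567°
tangent length = C·cosβ = 29.3939
L = (r1+r2)·wrap + 2·C·cosβ = 19·4.2893 + 2·29.3939 = 140.2838

L=140.284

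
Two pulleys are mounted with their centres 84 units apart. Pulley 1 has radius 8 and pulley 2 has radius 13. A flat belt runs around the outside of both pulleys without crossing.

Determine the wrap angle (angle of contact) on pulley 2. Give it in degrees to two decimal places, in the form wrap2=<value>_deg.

open belt: β = asin((r2−r1)/C) = asin(5/84) = 3.4125°
wrap1 = π − 2β = 173.1750°
wrap2 = π + 2β = 186.8250°

wrap2=186.82_deg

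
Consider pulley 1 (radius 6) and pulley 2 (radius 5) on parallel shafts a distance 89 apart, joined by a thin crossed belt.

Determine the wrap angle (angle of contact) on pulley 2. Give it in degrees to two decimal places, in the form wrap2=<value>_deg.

crossed belt: β = asin((r1+r2)/C) = asin(11/89) = 7.0997°
wrap1 = wrap2 = π + 2β = 194.1993°

wrap2=194.20_deg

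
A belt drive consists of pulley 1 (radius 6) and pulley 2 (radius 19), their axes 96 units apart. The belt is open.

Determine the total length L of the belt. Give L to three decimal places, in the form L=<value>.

L=272.303

open belt: β = asin((r2−r1)/C) = asin(13/96) = 7.7827°
wrap1 = π − 2β = 164.4346°
wrap2 = π + 2β = 195.5654°
tangent length = C·cosβ = 95.1157
L = r1·wrap1 + r2·wrap2 + 2·C·cosβ = 6·2.8699 + 19·3.4133 + 2·95.1157 = 272.3029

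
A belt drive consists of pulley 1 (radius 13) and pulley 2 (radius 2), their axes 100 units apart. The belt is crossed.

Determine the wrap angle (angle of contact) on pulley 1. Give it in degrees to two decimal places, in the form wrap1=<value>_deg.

crossed belt: β = asin((r1+r2)/C) = asin(15/100) = 8.6269°
wrap1 = wrap2 = π + 2β = 197.2539°

wrap1=197.25_deg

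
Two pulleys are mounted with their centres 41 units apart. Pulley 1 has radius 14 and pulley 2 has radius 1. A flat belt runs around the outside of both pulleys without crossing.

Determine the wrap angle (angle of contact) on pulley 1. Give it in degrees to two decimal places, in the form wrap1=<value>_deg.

wrap1=216.97_deg

open belt: β = asin((r2−r1)/C) = asin(-13/41) = -18.4860°
wrap1 = π − 2β = 216.9720°
wrap2 = π + 2β = 143.0280°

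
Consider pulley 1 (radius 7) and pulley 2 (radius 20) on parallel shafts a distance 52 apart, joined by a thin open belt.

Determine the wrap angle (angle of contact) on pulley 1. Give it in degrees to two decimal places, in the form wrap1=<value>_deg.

wrap1=151.04_deg

open belt: β = asin((r2−r1)/C) = asin(13/52) = 14.4775°
wrap1 = π − 2β = 151.0450°
wrap2 = π + 2β = 208.9550°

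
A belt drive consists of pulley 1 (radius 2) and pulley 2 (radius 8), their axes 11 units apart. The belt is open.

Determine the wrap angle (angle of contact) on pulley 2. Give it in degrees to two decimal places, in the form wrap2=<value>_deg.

wrap2=246.11_deg

open belt: β = asin((r2−r1)/C) = asin(6/11) = 33.0557°
wrap1 = π − 2β = 113.8885°
wrap2 = π + 2β = 246.1115°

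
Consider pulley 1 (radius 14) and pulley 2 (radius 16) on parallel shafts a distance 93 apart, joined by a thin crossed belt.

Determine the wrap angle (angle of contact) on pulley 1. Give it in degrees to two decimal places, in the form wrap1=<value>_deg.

wrap1=217.64_deg

crossed belt: β = asin((r1+r2)/C) = asin(30/93) = 18.8191°
wrap1 = wrap2 = π + 2β = 217.6381°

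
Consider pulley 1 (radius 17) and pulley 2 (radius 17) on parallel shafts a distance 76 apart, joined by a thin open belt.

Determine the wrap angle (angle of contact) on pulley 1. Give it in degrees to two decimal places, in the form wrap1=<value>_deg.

wrap1=180.00_deg

open belt: β = asin((r2−r1)/C) = asin(0/76) = 0.0000°
wrap1 = π − 2β = 180.0000°
wrap2 = π + 2β = 180.0000°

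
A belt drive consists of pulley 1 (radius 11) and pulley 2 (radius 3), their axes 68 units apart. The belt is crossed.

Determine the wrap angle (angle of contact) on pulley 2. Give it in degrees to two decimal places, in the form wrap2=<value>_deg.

crossed belt: β = asin((r1+r2)/C) = asin(14/68) = 11.8812°
wrap1 = wrap2 = π + 2β = 203.7623°

wrap2=203.76_deg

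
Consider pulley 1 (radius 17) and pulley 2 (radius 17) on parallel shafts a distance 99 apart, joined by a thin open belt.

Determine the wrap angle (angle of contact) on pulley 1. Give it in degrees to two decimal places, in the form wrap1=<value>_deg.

open belt: β = asin((r2−r1)/C) = asin(0/99) = 0.0000°
wrap1 = π − 2β = 180.0000°
wrap2 = π + 2β = 180.0000°

wrap1=180.00_deg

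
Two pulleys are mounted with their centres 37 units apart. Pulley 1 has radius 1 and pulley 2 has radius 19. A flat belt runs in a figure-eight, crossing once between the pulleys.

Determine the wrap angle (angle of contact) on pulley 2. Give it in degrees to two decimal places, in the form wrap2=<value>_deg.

crossed belt: β = asin((r1+r2)/C) = asin(20/37) = 32.7204°
wrap1 = wrap2 = π + 2β = 245.4409°

wrap2=245.44_deg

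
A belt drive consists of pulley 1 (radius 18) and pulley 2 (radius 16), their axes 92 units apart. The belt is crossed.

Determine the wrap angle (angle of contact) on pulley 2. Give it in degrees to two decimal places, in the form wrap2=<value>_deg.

wrap2=223.38_deg

crossed belt: β = asin((r1+r2)/C) = asin(34/92) = 21.6888°
wrap1 = wrap2 = π + 2β = 223.3776°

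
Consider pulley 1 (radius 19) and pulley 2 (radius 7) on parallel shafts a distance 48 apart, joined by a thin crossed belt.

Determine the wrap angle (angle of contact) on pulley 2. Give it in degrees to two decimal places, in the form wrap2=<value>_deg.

wrap2=245.59_deg

crossed belt: β = asin((r1+r2)/C) = asin(26/48) = 32.7972°
wrap1 = wrap2 = π + 2β = 245.5943°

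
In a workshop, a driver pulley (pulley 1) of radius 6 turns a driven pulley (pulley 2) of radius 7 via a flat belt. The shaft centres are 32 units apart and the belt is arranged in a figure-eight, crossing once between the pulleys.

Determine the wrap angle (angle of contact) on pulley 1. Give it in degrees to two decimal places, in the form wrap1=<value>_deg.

crossed belt: β = asin((r1+r2)/C) = asin(13/32) = 23.9695°
wrap1 = wrap2 = π + 2β = 227.9390°

wrap1=227.94_deg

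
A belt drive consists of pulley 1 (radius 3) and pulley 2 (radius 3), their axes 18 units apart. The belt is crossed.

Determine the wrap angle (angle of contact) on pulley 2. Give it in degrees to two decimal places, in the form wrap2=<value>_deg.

wrap2=218.94_deg

crossed belt: β = asin((r1+r2)/C) = asin(6/18) = 19.4712°
wrap1 = wrap2 = π + 2β = 218.9424°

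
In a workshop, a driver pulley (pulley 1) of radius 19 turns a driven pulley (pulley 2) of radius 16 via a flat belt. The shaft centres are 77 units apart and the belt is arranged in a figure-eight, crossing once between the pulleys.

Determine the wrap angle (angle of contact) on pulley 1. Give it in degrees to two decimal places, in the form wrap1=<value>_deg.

wrap1=234.07_deg

crossed belt: β = asin((r1+r2)/C) = asin(35/77) = 27.0357°
wrap1 = wrap2 = π + 2β = 234.0714°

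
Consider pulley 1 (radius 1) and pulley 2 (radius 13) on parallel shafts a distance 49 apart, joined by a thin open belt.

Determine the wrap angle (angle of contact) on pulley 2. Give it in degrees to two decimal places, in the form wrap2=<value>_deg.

open belt: β = asin((r2−r1)/C) = asin(12/49) = 14.1758°
wrap1 = π − 2β = 151.6484°
wrap2 = π + 2β = 208.3516°

wrap2=208.35_deg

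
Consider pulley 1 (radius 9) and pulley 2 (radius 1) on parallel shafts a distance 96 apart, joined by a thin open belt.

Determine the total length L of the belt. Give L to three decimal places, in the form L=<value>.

L=224.083

open belt: β = asin((r2−r1)/C) = asin(-8/96) = -4.7802°
wrap1 = π − 2β = 189.5604°
wrap2 = π + 2β = 170.4396°
tangent length = C·cosβ = 95.6661
L = r1·wrap1 + r2·wrap2 + 2·C·cosβ = 9·3.3085 + 1·2.9747 + 2·95.6661 = 224.0830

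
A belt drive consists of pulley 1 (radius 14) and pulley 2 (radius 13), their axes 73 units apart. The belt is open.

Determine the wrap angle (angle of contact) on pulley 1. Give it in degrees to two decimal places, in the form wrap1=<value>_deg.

wrap1=181.57_deg

open belt: β = asin((r2−r1)/C) = asin(-1/73) = -0.7849°
wrap1 = π − 2β = 181.5698°
wrap2 = π + 2β = 178.4302°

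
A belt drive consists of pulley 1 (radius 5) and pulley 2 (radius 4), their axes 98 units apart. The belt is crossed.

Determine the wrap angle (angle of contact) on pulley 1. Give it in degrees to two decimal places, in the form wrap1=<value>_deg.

wrap1=190.54_deg

crossed belt: β = asin((r1+r2)/C) = asin(9/98) = 5.2693°
wrap1 = wrap2 = π + 2β = 190.5386°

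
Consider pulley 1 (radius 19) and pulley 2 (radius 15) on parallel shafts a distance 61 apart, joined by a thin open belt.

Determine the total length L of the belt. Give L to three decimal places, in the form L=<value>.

open belt: β = asin((r2−r1)/C) = asin(-4/61) = -3.7598°
wrap1 = π − 2β = 187.5196°
wrap2 = π + 2β = 172.4804°
tangent length = C·cosβ = 60.8687
L = r1·wrap1 + r2·wrap2 + 2·C·cosβ = 19·3.2728 + 15·3.0104 + 2·60.8687 = 229.0765

L=229.077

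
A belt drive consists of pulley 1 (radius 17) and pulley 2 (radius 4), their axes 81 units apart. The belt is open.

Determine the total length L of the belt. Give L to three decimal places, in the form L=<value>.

L=230.064

open belt: β = asin((r2−r1)/C) = asin(-13/81) = -9.2356°
wrap1 = π − 2β = 198.4711°
wrap2 = π + 2β = 161.5289°
tangent length = C·cosβ = 79.9500
L = r1·wrap1 + r2·wrap2 + 2·C·cosβ = 17·3.4640 + 4·2.8192 + 2·79.9500 = 230.0644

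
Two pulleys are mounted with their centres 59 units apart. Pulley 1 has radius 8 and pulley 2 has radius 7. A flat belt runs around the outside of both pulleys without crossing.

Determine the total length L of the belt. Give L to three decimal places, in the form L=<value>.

open belt: β = asin((r2−r1)/C) = asin(-1/59) = -0.9712°
wrap1 = π − 2β = 181.9423°
wrap2 = π + 2β = 178.0577°
tangent length = C·cosβ = 58.9915
L = r1·wrap1 + r2·wrap2 + 2·C·cosβ = 8·3.1755 + 7·3.1077 + 2·58.9915 = 165.1408

L=165.141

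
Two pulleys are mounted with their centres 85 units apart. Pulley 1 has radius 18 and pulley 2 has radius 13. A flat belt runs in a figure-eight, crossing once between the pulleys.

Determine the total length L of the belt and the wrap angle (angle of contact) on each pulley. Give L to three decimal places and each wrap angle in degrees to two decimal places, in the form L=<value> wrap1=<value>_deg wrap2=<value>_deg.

crossed belt: β = asin((r1+r2)/C) = asin(31/85) = 21.3895°
wrap1 = wrap2 = π + 2β = 222.7790°
tangent length = C·cosβ = 79.1454
L = (r1+r2)·wrap + 2·C·cosβ = 31·3.8882 + 2·79.1454 = 278.8259

L=278.826 wrap1=222.78_deg wrap2=222.78_deg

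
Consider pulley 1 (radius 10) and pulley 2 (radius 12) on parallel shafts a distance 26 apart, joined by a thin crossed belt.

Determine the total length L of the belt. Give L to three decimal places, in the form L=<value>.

L=141.212

crossed belt: β = asin((r1+r2)/C) = asin(22/26) = 57.7958°
wrap1 = wrap2 = π + 2β = 295.5915°
tangent length = C·cosβ = 13.8564
L = (r1+r2)·wrap + 2·C·cosβ = 22·5.1590 + 2·13.8564 = 141.2118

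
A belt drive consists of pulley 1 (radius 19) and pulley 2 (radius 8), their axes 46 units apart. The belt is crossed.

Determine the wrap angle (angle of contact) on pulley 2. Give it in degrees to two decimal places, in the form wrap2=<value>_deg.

wrap2=251.88_deg

crossed belt: β = asin((r1+r2)/C) = asin(27/46) = 35.9413°
wrap1 = wrap2 = π + 2β = 251.8827°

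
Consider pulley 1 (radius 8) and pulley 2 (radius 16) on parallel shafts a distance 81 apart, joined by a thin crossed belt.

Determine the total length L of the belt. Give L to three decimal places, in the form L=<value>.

L=244.563

crossed belt: β = asin((r1+r2)/C) = asin(24/81) = 17.2353°
wrap1 = wrap2 = π + 2β = 214.4706°
tangent length = C·cosβ = 77.3628
L = (r1+r2)·wrap + 2·C·cosβ = 24·3.7432 + 2·77.3628 = 244.5628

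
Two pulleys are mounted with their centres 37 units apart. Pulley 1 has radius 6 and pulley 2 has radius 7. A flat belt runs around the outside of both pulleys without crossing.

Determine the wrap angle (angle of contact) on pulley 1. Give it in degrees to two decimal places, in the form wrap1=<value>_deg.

open belt: β = asin((r2−r1)/C) = asin(1/37) = 1.5487°
wrap1 = π − 2β = 176.9026°
wrap2 = π + 2β = 183.0974°

wrap1=176.90_deg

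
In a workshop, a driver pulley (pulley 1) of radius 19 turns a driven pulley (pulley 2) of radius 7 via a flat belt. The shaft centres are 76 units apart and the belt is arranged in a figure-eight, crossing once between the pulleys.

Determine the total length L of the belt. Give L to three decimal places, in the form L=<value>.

crossed belt: β = asin((r1+r2)/C) = asin(26/76) = 20.0052°
wrap1 = wrap2 = π + 2β = 220.0104°
tangent length = C·cosβ = 71.4143
L = (r1+r2)·wrap + 2·C·cosβ = 26·3.8399 + 2·71.4143 = 242.6661

L=242.666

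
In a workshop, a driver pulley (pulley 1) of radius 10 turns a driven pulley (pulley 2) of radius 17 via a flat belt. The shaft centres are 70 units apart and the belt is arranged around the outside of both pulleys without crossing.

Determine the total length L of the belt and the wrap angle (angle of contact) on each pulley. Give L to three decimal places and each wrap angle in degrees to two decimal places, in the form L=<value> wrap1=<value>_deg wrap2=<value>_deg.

open belt: β = asin((r2−r1)/C) = asin(7/70) = 5.7392°
wrap1 = π − 2β = 168.5217°
wrap2 = π + 2β = 191.4783°
tangent length = C·cosβ = 69.6491
L = r1·wrap1 + r2·wrap2 + 2·C·cosβ = 10·2.9413 + 17·3.3419 + 2·69.6491 = 225.5236

L=225.524 wrap1=168.52_deg wrap2=191.48_deg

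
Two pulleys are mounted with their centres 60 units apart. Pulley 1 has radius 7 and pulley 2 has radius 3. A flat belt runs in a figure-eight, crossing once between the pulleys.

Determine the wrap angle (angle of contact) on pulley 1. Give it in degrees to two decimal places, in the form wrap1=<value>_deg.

crossed belt: β = asin((r1+r2)/C) = asin(10/60) = 9.5941°
wrap1 = wrap2 = π + 2β = 199.1881°

wrap1=199.19_deg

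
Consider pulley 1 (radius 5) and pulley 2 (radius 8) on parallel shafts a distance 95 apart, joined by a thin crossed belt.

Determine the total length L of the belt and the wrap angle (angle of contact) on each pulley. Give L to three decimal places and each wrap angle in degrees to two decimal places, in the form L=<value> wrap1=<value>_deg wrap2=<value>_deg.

crossed belt: β = asin((r1+r2)/C) = asin(13/95) = 7.8652°
wrap1 = wrap2 = π + 2β = 195.7303°
tangent length = C·cosβ = 94.1063
L = (r1+r2)·wrap + 2·C·cosβ = 13·3.4161 + 2·94.1063 = 232.6224

L=232.622 wrap1=195.73_deg wrap2=195.73_deg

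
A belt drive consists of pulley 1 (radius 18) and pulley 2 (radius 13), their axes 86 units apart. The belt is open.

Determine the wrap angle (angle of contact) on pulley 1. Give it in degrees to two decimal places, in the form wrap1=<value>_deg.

wrap1=186.67_deg

open belt: β = asin((r2−r1)/C) = asin(-5/86) = -3.3330°
wrap1 = π − 2β = 186.6661°
wrap2 = π + 2β = 173.3339°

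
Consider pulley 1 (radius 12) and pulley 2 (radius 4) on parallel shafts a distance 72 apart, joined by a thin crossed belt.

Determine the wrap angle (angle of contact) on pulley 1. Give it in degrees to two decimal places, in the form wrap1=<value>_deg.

crossed belt: β = asin((r1+r2)/C) = asin(16/72) = 12.8396°
wrap1 = wrap2 = π + 2β = 205.6792°

wrap1=205.68_deg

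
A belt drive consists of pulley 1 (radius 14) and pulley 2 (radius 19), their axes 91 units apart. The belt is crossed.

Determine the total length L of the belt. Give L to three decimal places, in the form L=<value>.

crossed belt: β = asin((r1+r2)/C) = asin(33/91) = 21.2623°
wrap1 = wrap2 = π + 2β = 222.5245°
tangent length = C·cosβ = 84.8057
L = (r1+r2)·wrap + 2·C·cosβ = 33·3.8838 + 2·84.8057 = 297.7762

L=297.776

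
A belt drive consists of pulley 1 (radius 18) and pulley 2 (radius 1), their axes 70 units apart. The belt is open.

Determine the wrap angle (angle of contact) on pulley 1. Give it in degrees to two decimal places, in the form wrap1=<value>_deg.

open belt: β = asin((r2−r1)/C) = asin(-17/70) = -14.0552°
wrap1 = π − 2β = 208.1105°
wrap2 = π + 2β = 151.8895°

wrap1=208.11_deg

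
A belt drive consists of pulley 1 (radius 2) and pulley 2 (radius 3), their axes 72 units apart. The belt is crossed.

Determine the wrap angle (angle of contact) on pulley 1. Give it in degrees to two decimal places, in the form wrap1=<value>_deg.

wrap1=187.96_deg

crossed belt: β = asin((r1+r2)/C) = asin(5/72) = 3.9821°
wrap1 = wrap2 = π + 2β = 187.9642°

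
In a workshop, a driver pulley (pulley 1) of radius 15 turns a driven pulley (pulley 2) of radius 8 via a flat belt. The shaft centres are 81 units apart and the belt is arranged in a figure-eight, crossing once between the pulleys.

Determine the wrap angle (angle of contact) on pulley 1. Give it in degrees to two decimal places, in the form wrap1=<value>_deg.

wrap1=212.99_deg

crossed belt: β = asin((r1+r2)/C) = asin(23/81) = 16.4961°
wrap1 = wrap2 = π + 2β = 212.9923°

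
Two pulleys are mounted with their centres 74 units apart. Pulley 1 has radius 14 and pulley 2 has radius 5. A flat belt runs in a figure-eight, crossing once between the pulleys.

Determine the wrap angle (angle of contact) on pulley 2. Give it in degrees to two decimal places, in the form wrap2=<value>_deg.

wrap2=209.76_deg

crossed belt: β = asin((r1+r2)/C) = asin(19/74) = 14.8777°
wrap1 = wrap2 = π + 2β = 209.7554°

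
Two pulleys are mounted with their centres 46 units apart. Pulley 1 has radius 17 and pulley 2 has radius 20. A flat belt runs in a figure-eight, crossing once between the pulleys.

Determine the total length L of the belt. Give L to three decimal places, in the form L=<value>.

crossed belt: β = asin((r1+r2)/C) = asin(37/46) = 53.5473°
wrap1 = wrap2 = π + 2β = 287.0946°
tangent length = C·cosβ = 27.3313
L = (r1+r2)·wrap + 2·C·cosβ = 37·5.0107 + 2·27.3313 = 240.0602

L=240.060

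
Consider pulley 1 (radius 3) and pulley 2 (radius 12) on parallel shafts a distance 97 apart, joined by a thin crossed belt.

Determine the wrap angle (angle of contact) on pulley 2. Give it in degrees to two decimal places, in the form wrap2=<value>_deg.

crossed belt: β = asin((r1+r2)/C) = asin(15/97) = 8.8959°
wrap1 = wrap2 = π + 2β = 197.7917°

wrap2=197.79_deg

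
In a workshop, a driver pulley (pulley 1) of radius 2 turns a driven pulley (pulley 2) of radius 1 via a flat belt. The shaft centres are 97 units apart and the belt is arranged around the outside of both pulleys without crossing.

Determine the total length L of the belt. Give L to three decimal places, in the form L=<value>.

open belt: β = asin((r2−r1)/C) = asin(-1/97) = -0.5907°
wrap1 = π − 2β = 181.1814°
wrap2 = π + 2β = 178.8186°
tangent length = C·cosβ = 96.9948
L = r1·wrap1 + r2·wrap2 + 2·C·cosβ = 2·3.1622 + 1·3.1210 + 2·96.9948 = 203.4351

L=203.435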